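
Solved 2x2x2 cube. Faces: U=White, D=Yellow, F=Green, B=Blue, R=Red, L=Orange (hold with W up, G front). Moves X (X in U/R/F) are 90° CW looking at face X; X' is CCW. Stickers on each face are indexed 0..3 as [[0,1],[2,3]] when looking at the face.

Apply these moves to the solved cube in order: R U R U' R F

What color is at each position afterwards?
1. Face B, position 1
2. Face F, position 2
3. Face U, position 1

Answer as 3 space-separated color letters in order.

After move 1 (R): R=RRRR U=WGWG F=GYGY D=YBYB B=WBWB
After move 2 (U): U=WWGG F=RRGY R=WBRR B=OOWB L=GYOO
After move 3 (R): R=RWRB U=WRGY F=RBGB D=YWYO B=GOWB
After move 4 (U'): U=RYWG F=GYGB R=RBRB B=RWWB L=GOOO
After move 5 (R): R=RRBB U=RYWB F=GWGO D=YWYR B=GWYB
After move 6 (F): F=GGOW U=RYOO R=WRBB D=BRYR L=GYOW
Query 1: B[1] = W
Query 2: F[2] = O
Query 3: U[1] = Y

Answer: W O Y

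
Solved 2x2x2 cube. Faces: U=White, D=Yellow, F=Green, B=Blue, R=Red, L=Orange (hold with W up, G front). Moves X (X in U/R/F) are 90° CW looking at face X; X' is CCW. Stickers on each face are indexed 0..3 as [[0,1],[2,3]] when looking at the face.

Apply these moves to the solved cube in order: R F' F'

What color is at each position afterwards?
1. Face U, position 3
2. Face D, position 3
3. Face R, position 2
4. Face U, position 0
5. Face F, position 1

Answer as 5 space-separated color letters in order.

Answer: Y B O W G

Derivation:
After move 1 (R): R=RRRR U=WGWG F=GYGY D=YBYB B=WBWB
After move 2 (F'): F=YYGG U=WGRR R=BRYR D=OOYB L=OGOW
After move 3 (F'): F=YGYG U=WGBY R=OROR D=GWYB L=OROR
Query 1: U[3] = Y
Query 2: D[3] = B
Query 3: R[2] = O
Query 4: U[0] = W
Query 5: F[1] = G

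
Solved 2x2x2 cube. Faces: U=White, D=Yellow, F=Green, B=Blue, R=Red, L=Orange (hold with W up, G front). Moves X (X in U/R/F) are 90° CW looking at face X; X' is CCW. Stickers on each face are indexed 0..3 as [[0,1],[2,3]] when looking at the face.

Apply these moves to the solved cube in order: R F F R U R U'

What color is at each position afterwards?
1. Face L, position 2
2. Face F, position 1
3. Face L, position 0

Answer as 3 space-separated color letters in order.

Answer: O W G

Derivation:
After move 1 (R): R=RRRR U=WGWG F=GYGY D=YBYB B=WBWB
After move 2 (F): F=GGYY U=WGOO R=WRGR D=RRYB L=OYOB
After move 3 (F): F=YGYG U=WGBY R=OROR D=GWYB L=OROR
After move 4 (R): R=OORR U=WGBG F=YWYB D=GWYW B=YBGB
After move 5 (U): U=BWGG F=OOYB R=YBRR B=ORGB L=YWOR
After move 6 (R): R=RYRB U=BOGB F=OWYW D=GGYO B=GRWB
After move 7 (U'): U=OBBG F=YWYW R=OWRB B=RYWB L=GROR
Query 1: L[2] = O
Query 2: F[1] = W
Query 3: L[0] = G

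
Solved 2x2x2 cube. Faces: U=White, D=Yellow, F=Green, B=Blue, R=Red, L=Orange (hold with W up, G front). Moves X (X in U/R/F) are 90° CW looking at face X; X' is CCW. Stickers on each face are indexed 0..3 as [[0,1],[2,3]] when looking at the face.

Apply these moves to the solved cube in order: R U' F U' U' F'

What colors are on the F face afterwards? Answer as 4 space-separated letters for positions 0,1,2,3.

Answer: R O R Y

Derivation:
After move 1 (R): R=RRRR U=WGWG F=GYGY D=YBYB B=WBWB
After move 2 (U'): U=GGWW F=OOGY R=GYRR B=RRWB L=WBOO
After move 3 (F): F=GOYO U=GGOB R=WYWR D=RGYB L=WYOB
After move 4 (U'): U=GBGO F=WYYO R=GOWR B=WYWB L=RROB
After move 5 (U'): U=BOGG F=RRYO R=WYWR B=GOWB L=WYOB
After move 6 (F'): F=RORY U=BOWW R=GYRR D=YBYB L=WGOG
Query: F face = RORY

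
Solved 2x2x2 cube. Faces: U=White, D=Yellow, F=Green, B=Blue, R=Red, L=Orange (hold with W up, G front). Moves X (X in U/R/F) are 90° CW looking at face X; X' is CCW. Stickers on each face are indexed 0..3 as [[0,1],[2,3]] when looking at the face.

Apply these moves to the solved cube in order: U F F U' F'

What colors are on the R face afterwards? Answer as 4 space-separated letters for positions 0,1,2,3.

Answer: W G W R

Derivation:
After move 1 (U): U=WWWW F=RRGG R=BBRR B=OOBB L=GGOO
After move 2 (F): F=GRGR U=WWOG R=WBWR D=RBYY L=GYOY
After move 3 (F): F=GGRR U=WWYY R=OBGR D=WWYY L=GROB
After move 4 (U'): U=WYWY F=GRRR R=GGGR B=OBBB L=OOOB
After move 5 (F'): F=RRGR U=WYGG R=WGWR D=OBYY L=OYOW
Query: R face = WGWR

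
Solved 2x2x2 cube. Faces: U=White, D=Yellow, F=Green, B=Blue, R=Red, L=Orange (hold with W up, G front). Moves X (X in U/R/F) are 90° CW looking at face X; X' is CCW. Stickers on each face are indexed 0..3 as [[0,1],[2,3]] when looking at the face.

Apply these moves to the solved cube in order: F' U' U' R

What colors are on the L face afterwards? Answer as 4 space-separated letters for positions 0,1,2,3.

After move 1 (F'): F=GGGG U=WWRR R=YRYR D=OOYY L=OWOW
After move 2 (U'): U=WRWR F=OWGG R=GGYR B=YRBB L=BBOW
After move 3 (U'): U=RRWW F=BBGG R=OWYR B=GGBB L=YROW
After move 4 (R): R=YORW U=RBWG F=BOGY D=OBYG B=WGRB
Query: L face = YROW

Answer: Y R O W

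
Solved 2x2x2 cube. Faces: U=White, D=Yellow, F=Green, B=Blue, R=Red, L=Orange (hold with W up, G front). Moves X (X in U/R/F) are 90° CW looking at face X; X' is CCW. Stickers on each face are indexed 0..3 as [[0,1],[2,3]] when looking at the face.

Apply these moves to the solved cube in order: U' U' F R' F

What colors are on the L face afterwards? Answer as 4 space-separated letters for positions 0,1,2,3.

Answer: R R O B

Derivation:
After move 1 (U'): U=WWWW F=OOGG R=GGRR B=RRBB L=BBOO
After move 2 (U'): U=WWWW F=BBGG R=OORR B=GGBB L=RROO
After move 3 (F): F=GBGB U=WWOR R=WOWR D=ROYY L=RYOY
After move 4 (R'): R=ORWW U=WBOG F=GWGR D=RBYB B=YGOB
After move 5 (F): F=GGRW U=WBYY R=ORGW D=WOYB L=RROB
Query: L face = RROB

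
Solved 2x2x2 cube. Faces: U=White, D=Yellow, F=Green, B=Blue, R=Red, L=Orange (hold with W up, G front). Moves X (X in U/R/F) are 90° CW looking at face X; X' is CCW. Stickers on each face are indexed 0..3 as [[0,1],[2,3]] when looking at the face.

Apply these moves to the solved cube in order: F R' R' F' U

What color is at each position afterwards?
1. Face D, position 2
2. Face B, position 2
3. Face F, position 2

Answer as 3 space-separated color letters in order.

After move 1 (F): F=GGGG U=WWOO R=WRWR D=RRYY L=OYOY
After move 2 (R'): R=RRWW U=WBOB F=GWGO D=RGYG B=YBRB
After move 3 (R'): R=RWRW U=WROY F=GBGB D=RWYO B=GBGB
After move 4 (F'): F=BBGG U=WRRR R=WWRW D=YYYO L=OYOO
After move 5 (U): U=RWRR F=WWGG R=GBRW B=OYGB L=BBOO
Query 1: D[2] = Y
Query 2: B[2] = G
Query 3: F[2] = G

Answer: Y G G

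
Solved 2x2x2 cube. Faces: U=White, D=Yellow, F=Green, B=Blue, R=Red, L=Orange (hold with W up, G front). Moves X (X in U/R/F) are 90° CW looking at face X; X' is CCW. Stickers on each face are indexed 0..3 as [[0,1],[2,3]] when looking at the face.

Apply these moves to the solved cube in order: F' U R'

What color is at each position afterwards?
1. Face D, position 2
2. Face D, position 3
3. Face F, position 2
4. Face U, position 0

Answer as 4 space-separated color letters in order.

Answer: Y G G R

Derivation:
After move 1 (F'): F=GGGG U=WWRR R=YRYR D=OOYY L=OWOW
After move 2 (U): U=RWRW F=YRGG R=BBYR B=OWBB L=GGOW
After move 3 (R'): R=BRBY U=RBRO F=YWGW D=ORYG B=YWOB
Query 1: D[2] = Y
Query 2: D[3] = G
Query 3: F[2] = G
Query 4: U[0] = R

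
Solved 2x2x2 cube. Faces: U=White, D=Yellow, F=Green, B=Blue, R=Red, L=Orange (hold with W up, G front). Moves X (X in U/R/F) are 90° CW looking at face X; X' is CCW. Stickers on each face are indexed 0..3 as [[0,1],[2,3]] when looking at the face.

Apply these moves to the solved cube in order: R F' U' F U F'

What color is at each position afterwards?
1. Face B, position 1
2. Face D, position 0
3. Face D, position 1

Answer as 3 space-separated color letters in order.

Answer: O O O

Derivation:
After move 1 (R): R=RRRR U=WGWG F=GYGY D=YBYB B=WBWB
After move 2 (F'): F=YYGG U=WGRR R=BRYR D=OOYB L=OGOW
After move 3 (U'): U=GRWR F=OGGG R=YYYR B=BRWB L=WBOW
After move 4 (F): F=GOGG U=GRWB R=WYRR D=YYYB L=WOOO
After move 5 (U): U=WGBR F=WYGG R=BRRR B=WOWB L=GOOO
After move 6 (F'): F=YGWG U=WGBR R=YRYR D=OOYB L=GROB
Query 1: B[1] = O
Query 2: D[0] = O
Query 3: D[1] = O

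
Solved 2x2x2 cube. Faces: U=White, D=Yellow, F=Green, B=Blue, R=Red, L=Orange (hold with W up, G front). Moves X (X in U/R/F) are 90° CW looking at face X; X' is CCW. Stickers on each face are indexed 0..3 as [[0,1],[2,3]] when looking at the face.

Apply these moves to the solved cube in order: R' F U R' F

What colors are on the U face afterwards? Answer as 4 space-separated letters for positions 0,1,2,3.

After move 1 (R'): R=RRRR U=WBWB F=GWGW D=YGYG B=YBYB
After move 2 (F): F=GGWW U=WBOO R=WRBR D=RRYG L=OYOG
After move 3 (U): U=OWOB F=WRWW R=YBBR B=OYYB L=GGOG
After move 4 (R'): R=BRYB U=OYOO F=WWWB D=RRYW B=GYRB
After move 5 (F): F=WWBW U=OYGG R=OROB D=YBYW L=GROR
Query: U face = OYGG

Answer: O Y G G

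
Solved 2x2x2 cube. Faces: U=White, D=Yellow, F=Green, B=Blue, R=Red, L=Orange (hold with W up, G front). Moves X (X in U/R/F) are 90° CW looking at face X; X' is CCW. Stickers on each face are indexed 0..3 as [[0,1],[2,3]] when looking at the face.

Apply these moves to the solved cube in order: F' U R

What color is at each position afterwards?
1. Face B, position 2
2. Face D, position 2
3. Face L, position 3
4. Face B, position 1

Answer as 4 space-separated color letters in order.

Answer: W Y W W

Derivation:
After move 1 (F'): F=GGGG U=WWRR R=YRYR D=OOYY L=OWOW
After move 2 (U): U=RWRW F=YRGG R=BBYR B=OWBB L=GGOW
After move 3 (R): R=YBRB U=RRRG F=YOGY D=OBYO B=WWWB
Query 1: B[2] = W
Query 2: D[2] = Y
Query 3: L[3] = W
Query 4: B[1] = W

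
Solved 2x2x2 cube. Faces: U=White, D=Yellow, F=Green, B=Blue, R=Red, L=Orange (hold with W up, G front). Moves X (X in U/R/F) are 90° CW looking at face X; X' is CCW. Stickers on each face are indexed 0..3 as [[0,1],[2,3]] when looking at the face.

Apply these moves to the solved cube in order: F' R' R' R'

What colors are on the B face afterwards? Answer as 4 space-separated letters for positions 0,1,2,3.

Answer: R B W B

Derivation:
After move 1 (F'): F=GGGG U=WWRR R=YRYR D=OOYY L=OWOW
After move 2 (R'): R=RRYY U=WBRB F=GWGR D=OGYG B=YBOB
After move 3 (R'): R=RYRY U=WORY F=GBGB D=OWYR B=GBGB
After move 4 (R'): R=YYRR U=WGRG F=GOGY D=OBYB B=RBWB
Query: B face = RBWB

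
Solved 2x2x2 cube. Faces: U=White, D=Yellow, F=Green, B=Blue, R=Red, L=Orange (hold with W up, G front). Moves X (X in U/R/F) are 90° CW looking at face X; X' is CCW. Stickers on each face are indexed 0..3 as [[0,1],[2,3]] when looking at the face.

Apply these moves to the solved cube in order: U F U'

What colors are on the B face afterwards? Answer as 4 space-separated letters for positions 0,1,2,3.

After move 1 (U): U=WWWW F=RRGG R=BBRR B=OOBB L=GGOO
After move 2 (F): F=GRGR U=WWOG R=WBWR D=RBYY L=GYOY
After move 3 (U'): U=WGWO F=GYGR R=GRWR B=WBBB L=OOOY
Query: B face = WBBB

Answer: W B B B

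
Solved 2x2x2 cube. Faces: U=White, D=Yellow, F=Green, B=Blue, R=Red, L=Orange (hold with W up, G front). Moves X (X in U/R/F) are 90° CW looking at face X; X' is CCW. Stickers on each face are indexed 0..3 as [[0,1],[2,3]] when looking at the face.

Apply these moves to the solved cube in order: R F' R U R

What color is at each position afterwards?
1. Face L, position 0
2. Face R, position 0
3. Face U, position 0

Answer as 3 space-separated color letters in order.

After move 1 (R): R=RRRR U=WGWG F=GYGY D=YBYB B=WBWB
After move 2 (F'): F=YYGG U=WGRR R=BRYR D=OOYB L=OGOW
After move 3 (R): R=YBRR U=WYRG F=YOGB D=OWYW B=RBGB
After move 4 (U): U=RWGY F=YBGB R=RBRR B=OGGB L=YOOW
After move 5 (R): R=RRRB U=RBGB F=YWGW D=OGYO B=YGWB
Query 1: L[0] = Y
Query 2: R[0] = R
Query 3: U[0] = R

Answer: Y R R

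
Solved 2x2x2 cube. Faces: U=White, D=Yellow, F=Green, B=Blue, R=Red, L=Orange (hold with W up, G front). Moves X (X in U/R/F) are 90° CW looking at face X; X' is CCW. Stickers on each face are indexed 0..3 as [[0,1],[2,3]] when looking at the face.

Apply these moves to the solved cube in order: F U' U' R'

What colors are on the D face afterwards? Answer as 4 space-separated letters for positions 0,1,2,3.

After move 1 (F): F=GGGG U=WWOO R=WRWR D=RRYY L=OYOY
After move 2 (U'): U=WOWO F=OYGG R=GGWR B=WRBB L=BBOY
After move 3 (U'): U=OOWW F=BBGG R=OYWR B=GGBB L=WROY
After move 4 (R'): R=YROW U=OBWG F=BOGW D=RBYG B=YGRB
Query: D face = RBYG

Answer: R B Y G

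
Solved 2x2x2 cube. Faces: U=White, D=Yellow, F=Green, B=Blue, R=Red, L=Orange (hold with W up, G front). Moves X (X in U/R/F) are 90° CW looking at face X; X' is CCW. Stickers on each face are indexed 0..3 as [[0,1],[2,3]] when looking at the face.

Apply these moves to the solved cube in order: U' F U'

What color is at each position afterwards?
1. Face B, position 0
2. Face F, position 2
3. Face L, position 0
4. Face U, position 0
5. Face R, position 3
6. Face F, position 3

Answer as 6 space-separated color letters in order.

After move 1 (U'): U=WWWW F=OOGG R=GGRR B=RRBB L=BBOO
After move 2 (F): F=GOGO U=WWOB R=WGWR D=RGYY L=BYOY
After move 3 (U'): U=WBWO F=BYGO R=GOWR B=WGBB L=RROY
Query 1: B[0] = W
Query 2: F[2] = G
Query 3: L[0] = R
Query 4: U[0] = W
Query 5: R[3] = R
Query 6: F[3] = O

Answer: W G R W R O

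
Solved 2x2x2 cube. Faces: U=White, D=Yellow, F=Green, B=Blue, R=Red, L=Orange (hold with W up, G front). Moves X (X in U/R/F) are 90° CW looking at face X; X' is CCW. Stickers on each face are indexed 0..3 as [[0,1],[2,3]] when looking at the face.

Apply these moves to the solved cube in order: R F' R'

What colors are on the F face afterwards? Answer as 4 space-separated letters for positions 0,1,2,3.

Answer: Y G G R

Derivation:
After move 1 (R): R=RRRR U=WGWG F=GYGY D=YBYB B=WBWB
After move 2 (F'): F=YYGG U=WGRR R=BRYR D=OOYB L=OGOW
After move 3 (R'): R=RRBY U=WWRW F=YGGR D=OYYG B=BBOB
Query: F face = YGGR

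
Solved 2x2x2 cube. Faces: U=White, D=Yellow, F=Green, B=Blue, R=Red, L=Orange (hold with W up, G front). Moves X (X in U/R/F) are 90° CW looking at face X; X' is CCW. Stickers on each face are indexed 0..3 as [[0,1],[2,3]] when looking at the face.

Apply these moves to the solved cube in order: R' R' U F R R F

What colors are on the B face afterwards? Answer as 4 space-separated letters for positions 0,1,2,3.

Answer: R O R B

Derivation:
After move 1 (R'): R=RRRR U=WBWB F=GWGW D=YGYG B=YBYB
After move 2 (R'): R=RRRR U=WYWY F=GBGB D=YWYW B=GBGB
After move 3 (U): U=WWYY F=RRGB R=GBRR B=OOGB L=GBOO
After move 4 (F): F=GRBR U=WWOB R=YBYR D=RGYW L=GYOW
After move 5 (R): R=YYRB U=WROR F=GGBW D=RGYO B=BOWB
After move 6 (R): R=RYBY U=WGOW F=GGBO D=RWYB B=RORB
After move 7 (F): F=BGOG U=WGWY R=OYWY D=BRYB L=GROW
Query: B face = RORB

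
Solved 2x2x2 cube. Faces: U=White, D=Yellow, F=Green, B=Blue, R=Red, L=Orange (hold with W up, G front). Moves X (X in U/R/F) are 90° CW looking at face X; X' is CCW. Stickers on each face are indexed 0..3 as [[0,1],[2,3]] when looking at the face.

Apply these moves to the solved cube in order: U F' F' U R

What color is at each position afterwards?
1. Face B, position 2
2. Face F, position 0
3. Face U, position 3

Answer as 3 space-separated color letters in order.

After move 1 (U): U=WWWW F=RRGG R=BBRR B=OOBB L=GGOO
After move 2 (F'): F=RGRG U=WWBR R=YBYR D=GOYY L=GWOW
After move 3 (F'): F=GGRR U=WWYY R=OBGR D=WWYY L=GROB
After move 4 (U): U=YWYW F=OBRR R=OOGR B=GRBB L=GGOB
After move 5 (R): R=GORO U=YBYR F=OWRY D=WBYG B=WRWB
Query 1: B[2] = W
Query 2: F[0] = O
Query 3: U[3] = R

Answer: W O R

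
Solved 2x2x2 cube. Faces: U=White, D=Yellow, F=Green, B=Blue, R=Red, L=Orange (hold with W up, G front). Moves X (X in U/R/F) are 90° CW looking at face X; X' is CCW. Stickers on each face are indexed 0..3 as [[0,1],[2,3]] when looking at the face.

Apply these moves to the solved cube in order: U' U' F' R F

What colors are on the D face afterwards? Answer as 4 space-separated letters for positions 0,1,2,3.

After move 1 (U'): U=WWWW F=OOGG R=GGRR B=RRBB L=BBOO
After move 2 (U'): U=WWWW F=BBGG R=OORR B=GGBB L=RROO
After move 3 (F'): F=BGBG U=WWOR R=YOYR D=ROYY L=RWOW
After move 4 (R): R=YYRO U=WGOG F=BOBY D=RBYG B=RGWB
After move 5 (F): F=BBYO U=WGWW R=OYGO D=RYYG L=RROB
Query: D face = RYYG

Answer: R Y Y G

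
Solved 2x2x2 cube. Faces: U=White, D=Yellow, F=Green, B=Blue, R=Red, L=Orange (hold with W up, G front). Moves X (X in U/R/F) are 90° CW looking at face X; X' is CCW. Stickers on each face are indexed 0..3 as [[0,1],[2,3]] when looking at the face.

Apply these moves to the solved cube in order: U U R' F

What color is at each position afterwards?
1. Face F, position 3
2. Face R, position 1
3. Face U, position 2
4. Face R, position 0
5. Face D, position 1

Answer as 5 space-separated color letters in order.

After move 1 (U): U=WWWW F=RRGG R=BBRR B=OOBB L=GGOO
After move 2 (U): U=WWWW F=BBGG R=OORR B=GGBB L=RROO
After move 3 (R'): R=OROR U=WBWG F=BWGW D=YBYG B=YGYB
After move 4 (F): F=GBWW U=WBOR R=WRGR D=OOYG L=RYOB
Query 1: F[3] = W
Query 2: R[1] = R
Query 3: U[2] = O
Query 4: R[0] = W
Query 5: D[1] = O

Answer: W R O W O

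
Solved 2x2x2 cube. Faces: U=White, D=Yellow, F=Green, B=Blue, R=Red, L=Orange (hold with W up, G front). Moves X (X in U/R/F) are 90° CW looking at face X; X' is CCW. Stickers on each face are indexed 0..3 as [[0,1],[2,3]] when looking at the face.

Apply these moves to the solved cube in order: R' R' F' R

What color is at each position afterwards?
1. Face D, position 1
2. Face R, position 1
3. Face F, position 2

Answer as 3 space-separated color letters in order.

Answer: G W G

Derivation:
After move 1 (R'): R=RRRR U=WBWB F=GWGW D=YGYG B=YBYB
After move 2 (R'): R=RRRR U=WYWY F=GBGB D=YWYW B=GBGB
After move 3 (F'): F=BBGG U=WYRR R=WRYR D=OOYW L=OYOW
After move 4 (R): R=YWRR U=WBRG F=BOGW D=OGYG B=RBYB
Query 1: D[1] = G
Query 2: R[1] = W
Query 3: F[2] = G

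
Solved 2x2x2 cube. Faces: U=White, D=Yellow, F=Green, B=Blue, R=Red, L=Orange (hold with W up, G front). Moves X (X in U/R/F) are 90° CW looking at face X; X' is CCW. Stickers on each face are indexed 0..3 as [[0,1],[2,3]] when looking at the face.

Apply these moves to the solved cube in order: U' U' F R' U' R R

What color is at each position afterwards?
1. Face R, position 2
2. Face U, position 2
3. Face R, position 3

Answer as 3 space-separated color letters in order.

Answer: W W G

Derivation:
After move 1 (U'): U=WWWW F=OOGG R=GGRR B=RRBB L=BBOO
After move 2 (U'): U=WWWW F=BBGG R=OORR B=GGBB L=RROO
After move 3 (F): F=GBGB U=WWOR R=WOWR D=ROYY L=RYOY
After move 4 (R'): R=ORWW U=WBOG F=GWGR D=RBYB B=YGOB
After move 5 (U'): U=BGWO F=RYGR R=GWWW B=OROB L=YGOY
After move 6 (R): R=WGWW U=BYWR F=RBGB D=ROYO B=ORGB
After move 7 (R): R=WWWG U=BBWB F=ROGO D=RGYO B=RRYB
Query 1: R[2] = W
Query 2: U[2] = W
Query 3: R[3] = G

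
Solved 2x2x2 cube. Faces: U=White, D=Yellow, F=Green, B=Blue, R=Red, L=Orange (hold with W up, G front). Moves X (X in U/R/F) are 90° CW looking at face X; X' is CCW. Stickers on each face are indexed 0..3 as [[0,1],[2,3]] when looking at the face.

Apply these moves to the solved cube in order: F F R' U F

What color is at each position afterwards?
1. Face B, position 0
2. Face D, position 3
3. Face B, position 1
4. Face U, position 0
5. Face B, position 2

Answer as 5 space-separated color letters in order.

After move 1 (F): F=GGGG U=WWOO R=WRWR D=RRYY L=OYOY
After move 2 (F): F=GGGG U=WWYY R=OROR D=WWYY L=OROR
After move 3 (R'): R=RROO U=WBYB F=GWGY D=WGYG B=YBWB
After move 4 (U): U=YWBB F=RRGY R=YBOO B=ORWB L=GWOR
After move 5 (F): F=GRYR U=YWRW R=BBBO D=OYYG L=GWOG
Query 1: B[0] = O
Query 2: D[3] = G
Query 3: B[1] = R
Query 4: U[0] = Y
Query 5: B[2] = W

Answer: O G R Y W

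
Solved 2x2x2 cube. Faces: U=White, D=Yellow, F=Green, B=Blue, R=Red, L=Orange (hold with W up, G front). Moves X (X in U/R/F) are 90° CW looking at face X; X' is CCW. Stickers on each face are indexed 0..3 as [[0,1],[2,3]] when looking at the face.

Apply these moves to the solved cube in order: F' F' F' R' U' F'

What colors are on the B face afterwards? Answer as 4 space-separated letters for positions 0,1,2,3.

After move 1 (F'): F=GGGG U=WWRR R=YRYR D=OOYY L=OWOW
After move 2 (F'): F=GGGG U=WWYY R=OROR D=WWYY L=OROR
After move 3 (F'): F=GGGG U=WWOO R=WRWR D=RRYY L=OYOY
After move 4 (R'): R=RRWW U=WBOB F=GWGO D=RGYG B=YBRB
After move 5 (U'): U=BBWO F=OYGO R=GWWW B=RRRB L=YBOY
After move 6 (F'): F=YOOG U=BBGW R=GWRW D=BYYG L=YOOW
Query: B face = RRRB

Answer: R R R B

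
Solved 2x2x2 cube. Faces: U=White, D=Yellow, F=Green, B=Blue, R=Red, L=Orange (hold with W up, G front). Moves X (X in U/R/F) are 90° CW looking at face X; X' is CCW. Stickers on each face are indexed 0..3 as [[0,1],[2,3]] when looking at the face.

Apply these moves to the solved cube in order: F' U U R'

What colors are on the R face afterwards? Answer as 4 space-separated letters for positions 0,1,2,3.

Answer: W R O Y

Derivation:
After move 1 (F'): F=GGGG U=WWRR R=YRYR D=OOYY L=OWOW
After move 2 (U): U=RWRW F=YRGG R=BBYR B=OWBB L=GGOW
After move 3 (U): U=RRWW F=BBGG R=OWYR B=GGBB L=YROW
After move 4 (R'): R=WROY U=RBWG F=BRGW D=OBYG B=YGOB
Query: R face = WROY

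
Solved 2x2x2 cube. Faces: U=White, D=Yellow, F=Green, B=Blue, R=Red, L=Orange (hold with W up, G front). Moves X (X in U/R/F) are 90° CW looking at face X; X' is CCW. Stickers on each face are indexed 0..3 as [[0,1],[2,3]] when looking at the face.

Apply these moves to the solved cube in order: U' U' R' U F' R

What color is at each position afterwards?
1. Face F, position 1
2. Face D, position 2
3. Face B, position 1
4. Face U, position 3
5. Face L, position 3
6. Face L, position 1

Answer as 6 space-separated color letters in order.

Answer: O Y R G G B

Derivation:
After move 1 (U'): U=WWWW F=OOGG R=GGRR B=RRBB L=BBOO
After move 2 (U'): U=WWWW F=BBGG R=OORR B=GGBB L=RROO
After move 3 (R'): R=OROR U=WBWG F=BWGW D=YBYG B=YGYB
After move 4 (U): U=WWGB F=ORGW R=YGOR B=RRYB L=BWOO
After move 5 (F'): F=RWOG U=WWYO R=BGYR D=WOYG L=BBOG
After move 6 (R): R=YBRG U=WWYG F=ROOG D=WYYR B=ORWB
Query 1: F[1] = O
Query 2: D[2] = Y
Query 3: B[1] = R
Query 4: U[3] = G
Query 5: L[3] = G
Query 6: L[1] = B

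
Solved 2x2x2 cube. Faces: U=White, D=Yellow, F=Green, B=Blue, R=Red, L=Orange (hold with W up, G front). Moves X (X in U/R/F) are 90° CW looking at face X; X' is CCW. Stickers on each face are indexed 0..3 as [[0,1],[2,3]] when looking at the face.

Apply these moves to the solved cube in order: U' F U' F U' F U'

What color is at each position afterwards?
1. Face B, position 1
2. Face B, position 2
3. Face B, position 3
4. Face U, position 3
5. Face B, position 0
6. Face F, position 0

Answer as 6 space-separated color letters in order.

Answer: B B B G W W

Derivation:
After move 1 (U'): U=WWWW F=OOGG R=GGRR B=RRBB L=BBOO
After move 2 (F): F=GOGO U=WWOB R=WGWR D=RGYY L=BYOY
After move 3 (U'): U=WBWO F=BYGO R=GOWR B=WGBB L=RROY
After move 4 (F): F=GBOY U=WBYR R=WOOR D=WGYY L=RROG
After move 5 (U'): U=BRWY F=RROY R=GBOR B=WOBB L=WGOG
After move 6 (F): F=ORYR U=BRGG R=WBYR D=OGYY L=WWOG
After move 7 (U'): U=RGBG F=WWYR R=ORYR B=WBBB L=WOOG
Query 1: B[1] = B
Query 2: B[2] = B
Query 3: B[3] = B
Query 4: U[3] = G
Query 5: B[0] = W
Query 6: F[0] = W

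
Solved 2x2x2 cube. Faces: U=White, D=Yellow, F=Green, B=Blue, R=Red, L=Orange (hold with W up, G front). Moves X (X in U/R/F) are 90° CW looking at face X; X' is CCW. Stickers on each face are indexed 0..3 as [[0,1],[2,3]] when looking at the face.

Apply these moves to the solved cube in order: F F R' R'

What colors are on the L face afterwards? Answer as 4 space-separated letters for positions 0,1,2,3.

Answer: O R O R

Derivation:
After move 1 (F): F=GGGG U=WWOO R=WRWR D=RRYY L=OYOY
After move 2 (F): F=GGGG U=WWYY R=OROR D=WWYY L=OROR
After move 3 (R'): R=RROO U=WBYB F=GWGY D=WGYG B=YBWB
After move 4 (R'): R=RORO U=WWYY F=GBGB D=WWYY B=GBGB
Query: L face = OROR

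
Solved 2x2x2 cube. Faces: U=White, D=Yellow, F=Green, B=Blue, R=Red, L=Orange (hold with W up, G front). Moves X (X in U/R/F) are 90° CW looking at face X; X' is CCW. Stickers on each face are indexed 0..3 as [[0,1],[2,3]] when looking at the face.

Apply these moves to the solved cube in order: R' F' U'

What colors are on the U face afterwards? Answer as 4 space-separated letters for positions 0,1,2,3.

After move 1 (R'): R=RRRR U=WBWB F=GWGW D=YGYG B=YBYB
After move 2 (F'): F=WWGG U=WBRR R=GRYR D=OOYG L=OBOW
After move 3 (U'): U=BRWR F=OBGG R=WWYR B=GRYB L=YBOW
Query: U face = BRWR

Answer: B R W R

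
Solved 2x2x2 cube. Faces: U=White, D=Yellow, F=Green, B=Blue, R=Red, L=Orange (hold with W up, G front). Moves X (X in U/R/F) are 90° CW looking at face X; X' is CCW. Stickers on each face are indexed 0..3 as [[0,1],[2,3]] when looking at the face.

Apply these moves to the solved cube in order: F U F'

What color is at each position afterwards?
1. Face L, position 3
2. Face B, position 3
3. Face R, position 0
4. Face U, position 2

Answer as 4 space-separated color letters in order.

Answer: O B R B

Derivation:
After move 1 (F): F=GGGG U=WWOO R=WRWR D=RRYY L=OYOY
After move 2 (U): U=OWOW F=WRGG R=BBWR B=OYBB L=GGOY
After move 3 (F'): F=RGWG U=OWBW R=RBRR D=GYYY L=GWOO
Query 1: L[3] = O
Query 2: B[3] = B
Query 3: R[0] = R
Query 4: U[2] = B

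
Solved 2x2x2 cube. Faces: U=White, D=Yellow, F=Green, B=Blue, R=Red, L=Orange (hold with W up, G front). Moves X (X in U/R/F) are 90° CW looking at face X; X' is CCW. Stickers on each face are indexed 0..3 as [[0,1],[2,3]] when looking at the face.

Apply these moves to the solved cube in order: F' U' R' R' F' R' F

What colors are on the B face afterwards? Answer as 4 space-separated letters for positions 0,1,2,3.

After move 1 (F'): F=GGGG U=WWRR R=YRYR D=OOYY L=OWOW
After move 2 (U'): U=WRWR F=OWGG R=GGYR B=YRBB L=BBOW
After move 3 (R'): R=GRGY U=WBWY F=ORGR D=OWYG B=YROB
After move 4 (R'): R=RYGG U=WOWY F=OBGY D=ORYR B=GRWB
After move 5 (F'): F=BYOG U=WORG R=RYOG D=BWYR L=BYOW
After move 6 (R'): R=YGRO U=WWRG F=BOOG D=BYYG B=RRWB
After move 7 (F): F=OBGO U=WWWY R=RGGO D=RYYG L=BBOY
Query: B face = RRWB

Answer: R R W B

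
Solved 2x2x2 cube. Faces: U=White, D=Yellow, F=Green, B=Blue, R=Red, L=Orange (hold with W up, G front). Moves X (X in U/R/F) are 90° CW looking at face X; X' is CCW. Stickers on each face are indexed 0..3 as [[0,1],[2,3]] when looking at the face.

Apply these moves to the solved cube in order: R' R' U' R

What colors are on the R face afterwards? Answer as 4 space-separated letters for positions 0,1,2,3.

Answer: R G R B

Derivation:
After move 1 (R'): R=RRRR U=WBWB F=GWGW D=YGYG B=YBYB
After move 2 (R'): R=RRRR U=WYWY F=GBGB D=YWYW B=GBGB
After move 3 (U'): U=YYWW F=OOGB R=GBRR B=RRGB L=GBOO
After move 4 (R): R=RGRB U=YOWB F=OWGW D=YGYR B=WRYB
Query: R face = RGRB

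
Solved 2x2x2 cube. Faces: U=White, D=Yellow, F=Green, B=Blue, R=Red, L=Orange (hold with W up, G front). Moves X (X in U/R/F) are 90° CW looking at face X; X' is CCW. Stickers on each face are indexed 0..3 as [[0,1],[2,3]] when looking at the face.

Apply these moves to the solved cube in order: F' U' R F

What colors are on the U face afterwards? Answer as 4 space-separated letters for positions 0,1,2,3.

Answer: W W W B

Derivation:
After move 1 (F'): F=GGGG U=WWRR R=YRYR D=OOYY L=OWOW
After move 2 (U'): U=WRWR F=OWGG R=GGYR B=YRBB L=BBOW
After move 3 (R): R=YGRG U=WWWG F=OOGY D=OBYY B=RRRB
After move 4 (F): F=GOYO U=WWWB R=WGGG D=RYYY L=BOOB
Query: U face = WWWB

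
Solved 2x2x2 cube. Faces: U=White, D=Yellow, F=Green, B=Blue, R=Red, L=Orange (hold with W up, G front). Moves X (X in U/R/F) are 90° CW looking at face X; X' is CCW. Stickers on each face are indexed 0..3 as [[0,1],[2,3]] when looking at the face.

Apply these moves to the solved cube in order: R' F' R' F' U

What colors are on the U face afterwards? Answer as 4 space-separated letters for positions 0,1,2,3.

After move 1 (R'): R=RRRR U=WBWB F=GWGW D=YGYG B=YBYB
After move 2 (F'): F=WWGG U=WBRR R=GRYR D=OOYG L=OBOW
After move 3 (R'): R=RRGY U=WYRY F=WBGR D=OWYG B=GBOB
After move 4 (F'): F=BRWG U=WYRG R=WROY D=BWYG L=OYOR
After move 5 (U): U=RWGY F=WRWG R=GBOY B=OYOB L=BROR
Query: U face = RWGY

Answer: R W G Y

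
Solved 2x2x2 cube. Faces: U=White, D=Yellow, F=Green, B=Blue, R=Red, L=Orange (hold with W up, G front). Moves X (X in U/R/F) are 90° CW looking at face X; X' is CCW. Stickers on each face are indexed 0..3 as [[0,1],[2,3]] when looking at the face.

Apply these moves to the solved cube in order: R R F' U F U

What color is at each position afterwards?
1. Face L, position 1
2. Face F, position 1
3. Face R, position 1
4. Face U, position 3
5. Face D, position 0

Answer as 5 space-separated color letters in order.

After move 1 (R): R=RRRR U=WGWG F=GYGY D=YBYB B=WBWB
After move 2 (R): R=RRRR U=WYWY F=GBGB D=YWYW B=GBGB
After move 3 (F'): F=BBGG U=WYRR R=WRYR D=OOYW L=OYOW
After move 4 (U): U=RWRY F=WRGG R=GBYR B=OYGB L=BBOW
After move 5 (F): F=GWGR U=RWWB R=RBYR D=YGYW L=BOOO
After move 6 (U): U=WRBW F=RBGR R=OYYR B=BOGB L=GWOO
Query 1: L[1] = W
Query 2: F[1] = B
Query 3: R[1] = Y
Query 4: U[3] = W
Query 5: D[0] = Y

Answer: W B Y W Y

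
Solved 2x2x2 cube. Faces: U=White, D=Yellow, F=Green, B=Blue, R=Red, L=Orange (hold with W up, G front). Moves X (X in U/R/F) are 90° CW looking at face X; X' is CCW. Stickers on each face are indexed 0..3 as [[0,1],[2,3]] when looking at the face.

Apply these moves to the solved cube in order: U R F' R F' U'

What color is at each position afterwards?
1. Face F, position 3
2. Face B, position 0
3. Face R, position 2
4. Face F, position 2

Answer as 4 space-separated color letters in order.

After move 1 (U): U=WWWW F=RRGG R=BBRR B=OOBB L=GGOO
After move 2 (R): R=RBRB U=WRWG F=RYGY D=YBYO B=WOWB
After move 3 (F'): F=YYRG U=WRRR R=BBYB D=GOYO L=GGOW
After move 4 (R): R=YBBB U=WYRG F=YORO D=GWYW B=RORB
After move 5 (F'): F=OOYR U=WYYB R=WBGB D=GWYW L=GGOR
After move 6 (U'): U=YBWY F=GGYR R=OOGB B=WBRB L=ROOR
Query 1: F[3] = R
Query 2: B[0] = W
Query 3: R[2] = G
Query 4: F[2] = Y

Answer: R W G Y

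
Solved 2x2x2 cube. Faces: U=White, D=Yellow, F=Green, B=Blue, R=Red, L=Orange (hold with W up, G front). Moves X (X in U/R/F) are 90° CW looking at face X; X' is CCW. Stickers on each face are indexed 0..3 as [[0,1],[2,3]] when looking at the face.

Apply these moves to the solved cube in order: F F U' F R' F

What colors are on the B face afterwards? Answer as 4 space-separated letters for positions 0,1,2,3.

After move 1 (F): F=GGGG U=WWOO R=WRWR D=RRYY L=OYOY
After move 2 (F): F=GGGG U=WWYY R=OROR D=WWYY L=OROR
After move 3 (U'): U=WYWY F=ORGG R=GGOR B=ORBB L=BBOR
After move 4 (F): F=GOGR U=WYRB R=WGYR D=OGYY L=BWOW
After move 5 (R'): R=GRWY U=WBRO F=GYGB D=OOYR B=YRGB
After move 6 (F): F=GGBY U=WBWW R=RROY D=WGYR L=BOOO
Query: B face = YRGB

Answer: Y R G B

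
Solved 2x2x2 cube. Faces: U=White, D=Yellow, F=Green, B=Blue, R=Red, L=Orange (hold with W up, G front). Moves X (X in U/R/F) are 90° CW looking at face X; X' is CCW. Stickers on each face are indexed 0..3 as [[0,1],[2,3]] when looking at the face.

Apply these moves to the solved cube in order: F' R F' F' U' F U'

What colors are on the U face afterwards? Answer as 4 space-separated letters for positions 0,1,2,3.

Answer: O B G Y

Derivation:
After move 1 (F'): F=GGGG U=WWRR R=YRYR D=OOYY L=OWOW
After move 2 (R): R=YYRR U=WGRG F=GOGY D=OBYB B=RBWB
After move 3 (F'): F=OYGG U=WGYR R=BYOR D=WWYB L=OGOR
After move 4 (F'): F=YGOG U=WGBO R=WYWR D=GRYB L=OROY
After move 5 (U'): U=GOWB F=OROG R=YGWR B=WYWB L=RBOY
After move 6 (F): F=OOGR U=GOYB R=WGBR D=WYYB L=RGOR
After move 7 (U'): U=OBGY F=RGGR R=OOBR B=WGWB L=WYOR
Query: U face = OBGY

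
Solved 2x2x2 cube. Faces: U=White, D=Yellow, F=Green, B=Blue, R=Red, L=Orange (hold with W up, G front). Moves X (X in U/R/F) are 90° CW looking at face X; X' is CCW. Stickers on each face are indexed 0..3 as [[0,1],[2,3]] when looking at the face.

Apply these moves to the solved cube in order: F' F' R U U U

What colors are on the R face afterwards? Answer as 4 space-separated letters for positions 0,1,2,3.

Answer: G W R R

Derivation:
After move 1 (F'): F=GGGG U=WWRR R=YRYR D=OOYY L=OWOW
After move 2 (F'): F=GGGG U=WWYY R=OROR D=WWYY L=OROR
After move 3 (R): R=OORR U=WGYG F=GWGY D=WBYB B=YBWB
After move 4 (U): U=YWGG F=OOGY R=YBRR B=ORWB L=GWOR
After move 5 (U): U=GYGW F=YBGY R=ORRR B=GWWB L=OOOR
After move 6 (U): U=GGWY F=ORGY R=GWRR B=OOWB L=YBOR
Query: R face = GWRR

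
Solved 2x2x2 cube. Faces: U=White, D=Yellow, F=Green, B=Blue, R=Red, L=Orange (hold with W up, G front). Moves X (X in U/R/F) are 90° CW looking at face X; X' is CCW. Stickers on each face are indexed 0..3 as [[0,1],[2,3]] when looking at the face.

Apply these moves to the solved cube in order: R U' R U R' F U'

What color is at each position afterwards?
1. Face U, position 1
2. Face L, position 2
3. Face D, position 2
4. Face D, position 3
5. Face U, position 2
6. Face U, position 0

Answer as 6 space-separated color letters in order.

After move 1 (R): R=RRRR U=WGWG F=GYGY D=YBYB B=WBWB
After move 2 (U'): U=GGWW F=OOGY R=GYRR B=RRWB L=WBOO
After move 3 (R): R=RGRY U=GOWY F=OBGB D=YWYR B=WRGB
After move 4 (U): U=WGYO F=RGGB R=WRRY B=WBGB L=OBOO
After move 5 (R'): R=RYWR U=WGYW F=RGGO D=YGYB B=RBWB
After move 6 (F): F=GROG U=WGOB R=YYWR D=WRYB L=OYOG
After move 7 (U'): U=GBWO F=OYOG R=GRWR B=YYWB L=RBOG
Query 1: U[1] = B
Query 2: L[2] = O
Query 3: D[2] = Y
Query 4: D[3] = B
Query 5: U[2] = W
Query 6: U[0] = G

Answer: B O Y B W G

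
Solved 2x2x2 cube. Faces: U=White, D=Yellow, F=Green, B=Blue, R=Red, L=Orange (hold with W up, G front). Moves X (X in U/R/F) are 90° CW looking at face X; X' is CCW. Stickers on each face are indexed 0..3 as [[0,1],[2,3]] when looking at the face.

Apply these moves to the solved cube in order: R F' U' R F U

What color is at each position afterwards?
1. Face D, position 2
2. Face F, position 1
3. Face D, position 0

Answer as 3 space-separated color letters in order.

Answer: Y Y R

Derivation:
After move 1 (R): R=RRRR U=WGWG F=GYGY D=YBYB B=WBWB
After move 2 (F'): F=YYGG U=WGRR R=BRYR D=OOYB L=OGOW
After move 3 (U'): U=GRWR F=OGGG R=YYYR B=BRWB L=WBOW
After move 4 (R): R=YYRY U=GGWG F=OOGB D=OWYB B=RRRB
After move 5 (F): F=GOBO U=GGWB R=WYGY D=RYYB L=WOOW
After move 6 (U): U=WGBG F=WYBO R=RRGY B=WORB L=GOOW
Query 1: D[2] = Y
Query 2: F[1] = Y
Query 3: D[0] = R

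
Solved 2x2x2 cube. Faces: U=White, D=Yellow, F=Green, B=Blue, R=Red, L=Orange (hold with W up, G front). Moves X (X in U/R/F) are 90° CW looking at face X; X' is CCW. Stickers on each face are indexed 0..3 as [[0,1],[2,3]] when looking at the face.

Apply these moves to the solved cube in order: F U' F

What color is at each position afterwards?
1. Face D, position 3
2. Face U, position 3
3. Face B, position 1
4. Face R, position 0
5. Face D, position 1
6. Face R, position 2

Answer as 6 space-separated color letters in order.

Answer: Y B R W G O

Derivation:
After move 1 (F): F=GGGG U=WWOO R=WRWR D=RRYY L=OYOY
After move 2 (U'): U=WOWO F=OYGG R=GGWR B=WRBB L=BBOY
After move 3 (F): F=GOGY U=WOYB R=WGOR D=WGYY L=BROR
Query 1: D[3] = Y
Query 2: U[3] = B
Query 3: B[1] = R
Query 4: R[0] = W
Query 5: D[1] = G
Query 6: R[2] = O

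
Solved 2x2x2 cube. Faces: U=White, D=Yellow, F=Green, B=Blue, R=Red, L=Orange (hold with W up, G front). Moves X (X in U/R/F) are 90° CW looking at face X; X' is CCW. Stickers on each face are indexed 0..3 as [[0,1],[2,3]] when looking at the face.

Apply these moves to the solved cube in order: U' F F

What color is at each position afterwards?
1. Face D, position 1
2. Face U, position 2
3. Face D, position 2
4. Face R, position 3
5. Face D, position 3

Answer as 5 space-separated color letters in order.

After move 1 (U'): U=WWWW F=OOGG R=GGRR B=RRBB L=BBOO
After move 2 (F): F=GOGO U=WWOB R=WGWR D=RGYY L=BYOY
After move 3 (F): F=GGOO U=WWYY R=OGBR D=WWYY L=BROG
Query 1: D[1] = W
Query 2: U[2] = Y
Query 3: D[2] = Y
Query 4: R[3] = R
Query 5: D[3] = Y

Answer: W Y Y R Y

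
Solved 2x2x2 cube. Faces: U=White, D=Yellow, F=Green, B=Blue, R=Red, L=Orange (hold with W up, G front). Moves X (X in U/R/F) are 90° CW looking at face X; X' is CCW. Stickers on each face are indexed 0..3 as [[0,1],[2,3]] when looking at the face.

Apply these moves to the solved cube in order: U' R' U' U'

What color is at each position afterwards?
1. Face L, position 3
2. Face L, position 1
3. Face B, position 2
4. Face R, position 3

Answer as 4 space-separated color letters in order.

After move 1 (U'): U=WWWW F=OOGG R=GGRR B=RRBB L=BBOO
After move 2 (R'): R=GRGR U=WBWR F=OWGW D=YOYG B=YRYB
After move 3 (U'): U=BRWW F=BBGW R=OWGR B=GRYB L=YROO
After move 4 (U'): U=RWBW F=YRGW R=BBGR B=OWYB L=GROO
Query 1: L[3] = O
Query 2: L[1] = R
Query 3: B[2] = Y
Query 4: R[3] = R

Answer: O R Y R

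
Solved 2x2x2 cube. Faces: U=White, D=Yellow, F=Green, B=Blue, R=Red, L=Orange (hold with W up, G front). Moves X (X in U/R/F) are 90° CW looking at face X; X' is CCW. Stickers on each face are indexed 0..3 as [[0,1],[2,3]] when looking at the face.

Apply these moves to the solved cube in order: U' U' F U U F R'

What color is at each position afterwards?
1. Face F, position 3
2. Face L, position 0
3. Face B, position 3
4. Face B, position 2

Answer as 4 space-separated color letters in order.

After move 1 (U'): U=WWWW F=OOGG R=GGRR B=RRBB L=BBOO
After move 2 (U'): U=WWWW F=BBGG R=OORR B=GGBB L=RROO
After move 3 (F): F=GBGB U=WWOR R=WOWR D=ROYY L=RYOY
After move 4 (U): U=OWRW F=WOGB R=GGWR B=RYBB L=GBOY
After move 5 (U): U=ROWW F=GGGB R=RYWR B=GBBB L=WOOY
After move 6 (F): F=GGBG U=ROYO R=WYWR D=WRYY L=WROO
After move 7 (R'): R=YRWW U=RBYG F=GOBO D=WGYG B=YBRB
Query 1: F[3] = O
Query 2: L[0] = W
Query 3: B[3] = B
Query 4: B[2] = R

Answer: O W B R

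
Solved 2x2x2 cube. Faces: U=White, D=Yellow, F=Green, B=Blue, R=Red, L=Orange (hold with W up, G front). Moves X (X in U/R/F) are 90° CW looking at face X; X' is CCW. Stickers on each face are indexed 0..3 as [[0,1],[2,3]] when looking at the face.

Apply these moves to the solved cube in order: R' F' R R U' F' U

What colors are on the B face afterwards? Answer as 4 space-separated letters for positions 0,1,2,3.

Answer: G R W B

Derivation:
After move 1 (R'): R=RRRR U=WBWB F=GWGW D=YGYG B=YBYB
After move 2 (F'): F=WWGG U=WBRR R=GRYR D=OOYG L=OBOW
After move 3 (R): R=YGRR U=WWRG F=WOGG D=OYYY B=RBBB
After move 4 (R): R=RYRG U=WORG F=WYGY D=OBYR B=GBWB
After move 5 (U'): U=OGWR F=OBGY R=WYRG B=RYWB L=GBOW
After move 6 (F'): F=BYOG U=OGWR R=BYOG D=BWYR L=GROW
After move 7 (U): U=WORG F=BYOG R=RYOG B=GRWB L=BYOW
Query: B face = GRWB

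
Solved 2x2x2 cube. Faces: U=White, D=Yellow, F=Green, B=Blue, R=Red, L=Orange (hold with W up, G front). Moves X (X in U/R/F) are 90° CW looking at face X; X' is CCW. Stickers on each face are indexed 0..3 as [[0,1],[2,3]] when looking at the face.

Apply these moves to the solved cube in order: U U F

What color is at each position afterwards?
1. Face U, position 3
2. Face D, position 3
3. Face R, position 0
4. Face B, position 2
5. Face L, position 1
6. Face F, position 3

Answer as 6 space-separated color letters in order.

After move 1 (U): U=WWWW F=RRGG R=BBRR B=OOBB L=GGOO
After move 2 (U): U=WWWW F=BBGG R=OORR B=GGBB L=RROO
After move 3 (F): F=GBGB U=WWOR R=WOWR D=ROYY L=RYOY
Query 1: U[3] = R
Query 2: D[3] = Y
Query 3: R[0] = W
Query 4: B[2] = B
Query 5: L[1] = Y
Query 6: F[3] = B

Answer: R Y W B Y B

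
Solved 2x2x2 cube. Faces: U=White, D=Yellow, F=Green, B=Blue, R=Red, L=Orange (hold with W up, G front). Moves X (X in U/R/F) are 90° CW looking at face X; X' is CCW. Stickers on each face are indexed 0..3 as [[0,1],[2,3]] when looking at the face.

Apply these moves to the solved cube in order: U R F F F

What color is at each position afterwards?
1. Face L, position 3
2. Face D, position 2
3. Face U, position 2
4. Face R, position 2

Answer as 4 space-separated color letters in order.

Answer: W Y R Y

Derivation:
After move 1 (U): U=WWWW F=RRGG R=BBRR B=OOBB L=GGOO
After move 2 (R): R=RBRB U=WRWG F=RYGY D=YBYO B=WOWB
After move 3 (F): F=GRYY U=WROG R=WBGB D=RRYO L=GYOB
After move 4 (F): F=YGYR U=WRBY R=OBGB D=GWYO L=GROR
After move 5 (F): F=YYRG U=WRRR R=BBYB D=GOYO L=GGOW
Query 1: L[3] = W
Query 2: D[2] = Y
Query 3: U[2] = R
Query 4: R[2] = Y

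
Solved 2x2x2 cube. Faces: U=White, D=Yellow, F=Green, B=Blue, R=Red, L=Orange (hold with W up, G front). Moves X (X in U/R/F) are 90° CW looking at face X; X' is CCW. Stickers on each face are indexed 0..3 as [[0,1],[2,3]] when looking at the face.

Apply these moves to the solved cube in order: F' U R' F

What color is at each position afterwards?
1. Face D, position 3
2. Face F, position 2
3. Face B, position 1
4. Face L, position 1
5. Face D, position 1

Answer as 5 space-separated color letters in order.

Answer: G W W O B

Derivation:
After move 1 (F'): F=GGGG U=WWRR R=YRYR D=OOYY L=OWOW
After move 2 (U): U=RWRW F=YRGG R=BBYR B=OWBB L=GGOW
After move 3 (R'): R=BRBY U=RBRO F=YWGW D=ORYG B=YWOB
After move 4 (F): F=GYWW U=RBWG R=RROY D=BBYG L=GOOR
Query 1: D[3] = G
Query 2: F[2] = W
Query 3: B[1] = W
Query 4: L[1] = O
Query 5: D[1] = B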